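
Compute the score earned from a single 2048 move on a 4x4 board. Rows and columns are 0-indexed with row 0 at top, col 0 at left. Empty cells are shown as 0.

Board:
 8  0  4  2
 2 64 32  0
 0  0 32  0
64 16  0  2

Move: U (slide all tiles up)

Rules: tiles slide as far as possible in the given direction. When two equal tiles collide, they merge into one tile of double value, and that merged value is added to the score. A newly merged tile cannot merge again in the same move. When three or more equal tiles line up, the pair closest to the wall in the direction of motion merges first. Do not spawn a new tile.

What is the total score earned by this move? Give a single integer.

Slide up:
col 0: [8, 2, 0, 64] -> [8, 2, 64, 0]  score +0 (running 0)
col 1: [0, 64, 0, 16] -> [64, 16, 0, 0]  score +0 (running 0)
col 2: [4, 32, 32, 0] -> [4, 64, 0, 0]  score +64 (running 64)
col 3: [2, 0, 0, 2] -> [4, 0, 0, 0]  score +4 (running 68)
Board after move:
 8 64  4  4
 2 16 64  0
64  0  0  0
 0  0  0  0

Answer: 68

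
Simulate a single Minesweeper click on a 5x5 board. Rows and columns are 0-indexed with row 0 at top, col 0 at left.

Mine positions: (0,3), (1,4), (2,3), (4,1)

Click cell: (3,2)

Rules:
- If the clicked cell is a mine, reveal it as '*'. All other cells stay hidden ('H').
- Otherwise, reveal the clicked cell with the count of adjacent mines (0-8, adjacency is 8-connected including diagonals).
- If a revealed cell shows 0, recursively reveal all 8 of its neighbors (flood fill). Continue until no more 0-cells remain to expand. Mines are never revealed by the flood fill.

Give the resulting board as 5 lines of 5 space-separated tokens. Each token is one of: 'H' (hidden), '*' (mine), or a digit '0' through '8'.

H H H H H
H H H H H
H H H H H
H H 2 H H
H H H H H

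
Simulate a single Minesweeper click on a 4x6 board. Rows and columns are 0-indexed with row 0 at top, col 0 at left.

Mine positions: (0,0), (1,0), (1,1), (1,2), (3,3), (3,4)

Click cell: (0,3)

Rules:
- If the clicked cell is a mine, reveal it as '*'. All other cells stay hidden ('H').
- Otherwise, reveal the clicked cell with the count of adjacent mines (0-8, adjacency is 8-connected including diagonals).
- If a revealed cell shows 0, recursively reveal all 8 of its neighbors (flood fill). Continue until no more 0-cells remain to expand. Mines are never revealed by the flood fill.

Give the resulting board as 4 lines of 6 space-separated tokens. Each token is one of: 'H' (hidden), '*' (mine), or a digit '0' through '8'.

H H H 1 H H
H H H H H H
H H H H H H
H H H H H H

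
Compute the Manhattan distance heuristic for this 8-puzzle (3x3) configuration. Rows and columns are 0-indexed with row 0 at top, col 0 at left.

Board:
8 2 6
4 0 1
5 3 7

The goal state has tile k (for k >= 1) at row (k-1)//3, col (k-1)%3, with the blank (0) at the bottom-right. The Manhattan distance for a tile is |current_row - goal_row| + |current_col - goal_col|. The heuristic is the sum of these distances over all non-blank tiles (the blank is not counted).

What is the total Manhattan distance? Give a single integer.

Answer: 14

Derivation:
Tile 8: (0,0)->(2,1) = 3
Tile 2: (0,1)->(0,1) = 0
Tile 6: (0,2)->(1,2) = 1
Tile 4: (1,0)->(1,0) = 0
Tile 1: (1,2)->(0,0) = 3
Tile 5: (2,0)->(1,1) = 2
Tile 3: (2,1)->(0,2) = 3
Tile 7: (2,2)->(2,0) = 2
Sum: 3 + 0 + 1 + 0 + 3 + 2 + 3 + 2 = 14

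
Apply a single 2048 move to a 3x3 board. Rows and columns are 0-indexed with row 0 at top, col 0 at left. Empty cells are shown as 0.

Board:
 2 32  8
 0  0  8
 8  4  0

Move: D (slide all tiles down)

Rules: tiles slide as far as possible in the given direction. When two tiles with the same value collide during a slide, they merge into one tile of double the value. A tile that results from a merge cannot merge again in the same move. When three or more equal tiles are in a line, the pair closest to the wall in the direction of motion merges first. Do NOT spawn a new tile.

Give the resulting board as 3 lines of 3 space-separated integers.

Slide down:
col 0: [2, 0, 8] -> [0, 2, 8]
col 1: [32, 0, 4] -> [0, 32, 4]
col 2: [8, 8, 0] -> [0, 0, 16]

Answer:  0  0  0
 2 32  0
 8  4 16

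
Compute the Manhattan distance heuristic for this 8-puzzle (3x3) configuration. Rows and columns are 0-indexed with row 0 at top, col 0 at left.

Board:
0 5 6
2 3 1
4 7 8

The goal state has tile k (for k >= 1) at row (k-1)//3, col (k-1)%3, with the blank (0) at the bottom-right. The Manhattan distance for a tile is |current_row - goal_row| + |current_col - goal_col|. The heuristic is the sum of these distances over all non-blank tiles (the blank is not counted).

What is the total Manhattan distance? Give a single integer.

Tile 5: (0,1)->(1,1) = 1
Tile 6: (0,2)->(1,2) = 1
Tile 2: (1,0)->(0,1) = 2
Tile 3: (1,1)->(0,2) = 2
Tile 1: (1,2)->(0,0) = 3
Tile 4: (2,0)->(1,0) = 1
Tile 7: (2,1)->(2,0) = 1
Tile 8: (2,2)->(2,1) = 1
Sum: 1 + 1 + 2 + 2 + 3 + 1 + 1 + 1 = 12

Answer: 12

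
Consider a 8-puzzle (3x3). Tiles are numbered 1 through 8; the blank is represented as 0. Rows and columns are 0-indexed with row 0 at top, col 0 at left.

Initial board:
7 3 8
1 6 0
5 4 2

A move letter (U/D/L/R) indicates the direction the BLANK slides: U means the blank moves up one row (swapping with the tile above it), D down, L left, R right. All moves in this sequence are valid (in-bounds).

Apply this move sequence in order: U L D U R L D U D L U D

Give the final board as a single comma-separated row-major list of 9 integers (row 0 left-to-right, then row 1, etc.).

Answer: 7, 6, 3, 0, 1, 8, 5, 4, 2

Derivation:
After move 1 (U):
7 3 0
1 6 8
5 4 2

After move 2 (L):
7 0 3
1 6 8
5 4 2

After move 3 (D):
7 6 3
1 0 8
5 4 2

After move 4 (U):
7 0 3
1 6 8
5 4 2

After move 5 (R):
7 3 0
1 6 8
5 4 2

After move 6 (L):
7 0 3
1 6 8
5 4 2

After move 7 (D):
7 6 3
1 0 8
5 4 2

After move 8 (U):
7 0 3
1 6 8
5 4 2

After move 9 (D):
7 6 3
1 0 8
5 4 2

After move 10 (L):
7 6 3
0 1 8
5 4 2

After move 11 (U):
0 6 3
7 1 8
5 4 2

After move 12 (D):
7 6 3
0 1 8
5 4 2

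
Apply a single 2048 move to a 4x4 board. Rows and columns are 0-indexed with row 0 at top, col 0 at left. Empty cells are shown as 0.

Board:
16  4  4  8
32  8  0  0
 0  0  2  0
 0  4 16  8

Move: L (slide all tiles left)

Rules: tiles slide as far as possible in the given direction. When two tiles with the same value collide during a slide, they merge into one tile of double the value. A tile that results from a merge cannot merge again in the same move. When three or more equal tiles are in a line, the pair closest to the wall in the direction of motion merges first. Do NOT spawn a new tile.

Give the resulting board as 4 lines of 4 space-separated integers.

Slide left:
row 0: [16, 4, 4, 8] -> [16, 8, 8, 0]
row 1: [32, 8, 0, 0] -> [32, 8, 0, 0]
row 2: [0, 0, 2, 0] -> [2, 0, 0, 0]
row 3: [0, 4, 16, 8] -> [4, 16, 8, 0]

Answer: 16  8  8  0
32  8  0  0
 2  0  0  0
 4 16  8  0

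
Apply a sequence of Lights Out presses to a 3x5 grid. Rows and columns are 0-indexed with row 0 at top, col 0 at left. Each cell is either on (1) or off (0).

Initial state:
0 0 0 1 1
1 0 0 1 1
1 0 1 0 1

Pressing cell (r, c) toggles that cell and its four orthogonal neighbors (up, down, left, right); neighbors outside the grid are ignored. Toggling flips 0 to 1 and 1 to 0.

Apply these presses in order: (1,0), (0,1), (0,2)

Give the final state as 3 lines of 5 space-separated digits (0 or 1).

After press 1 at (1,0):
1 0 0 1 1
0 1 0 1 1
0 0 1 0 1

After press 2 at (0,1):
0 1 1 1 1
0 0 0 1 1
0 0 1 0 1

After press 3 at (0,2):
0 0 0 0 1
0 0 1 1 1
0 0 1 0 1

Answer: 0 0 0 0 1
0 0 1 1 1
0 0 1 0 1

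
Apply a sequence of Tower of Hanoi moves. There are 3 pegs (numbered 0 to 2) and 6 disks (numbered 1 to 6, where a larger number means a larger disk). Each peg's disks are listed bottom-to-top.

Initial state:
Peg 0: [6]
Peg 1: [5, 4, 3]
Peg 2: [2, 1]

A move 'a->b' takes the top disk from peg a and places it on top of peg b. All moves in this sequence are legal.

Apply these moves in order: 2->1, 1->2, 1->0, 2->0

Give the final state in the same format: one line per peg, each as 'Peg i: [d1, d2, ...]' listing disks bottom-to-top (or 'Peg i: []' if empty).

After move 1 (2->1):
Peg 0: [6]
Peg 1: [5, 4, 3, 1]
Peg 2: [2]

After move 2 (1->2):
Peg 0: [6]
Peg 1: [5, 4, 3]
Peg 2: [2, 1]

After move 3 (1->0):
Peg 0: [6, 3]
Peg 1: [5, 4]
Peg 2: [2, 1]

After move 4 (2->0):
Peg 0: [6, 3, 1]
Peg 1: [5, 4]
Peg 2: [2]

Answer: Peg 0: [6, 3, 1]
Peg 1: [5, 4]
Peg 2: [2]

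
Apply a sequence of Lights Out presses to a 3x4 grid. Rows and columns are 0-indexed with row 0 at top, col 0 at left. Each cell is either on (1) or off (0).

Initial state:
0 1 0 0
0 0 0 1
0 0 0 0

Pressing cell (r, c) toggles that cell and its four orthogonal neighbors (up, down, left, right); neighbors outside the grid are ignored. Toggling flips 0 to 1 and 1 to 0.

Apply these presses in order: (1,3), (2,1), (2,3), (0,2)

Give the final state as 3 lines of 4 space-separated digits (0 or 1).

After press 1 at (1,3):
0 1 0 1
0 0 1 0
0 0 0 1

After press 2 at (2,1):
0 1 0 1
0 1 1 0
1 1 1 1

After press 3 at (2,3):
0 1 0 1
0 1 1 1
1 1 0 0

After press 4 at (0,2):
0 0 1 0
0 1 0 1
1 1 0 0

Answer: 0 0 1 0
0 1 0 1
1 1 0 0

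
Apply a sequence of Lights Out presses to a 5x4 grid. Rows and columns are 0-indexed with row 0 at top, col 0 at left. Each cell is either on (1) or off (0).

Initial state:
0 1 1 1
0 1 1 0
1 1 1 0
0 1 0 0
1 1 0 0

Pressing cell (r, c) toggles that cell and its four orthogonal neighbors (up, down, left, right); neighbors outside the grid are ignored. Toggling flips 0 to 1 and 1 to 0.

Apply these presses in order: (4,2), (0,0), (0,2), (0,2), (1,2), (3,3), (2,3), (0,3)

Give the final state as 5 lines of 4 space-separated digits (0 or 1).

After press 1 at (4,2):
0 1 1 1
0 1 1 0
1 1 1 0
0 1 1 0
1 0 1 1

After press 2 at (0,0):
1 0 1 1
1 1 1 0
1 1 1 0
0 1 1 0
1 0 1 1

After press 3 at (0,2):
1 1 0 0
1 1 0 0
1 1 1 0
0 1 1 0
1 0 1 1

After press 4 at (0,2):
1 0 1 1
1 1 1 0
1 1 1 0
0 1 1 0
1 0 1 1

After press 5 at (1,2):
1 0 0 1
1 0 0 1
1 1 0 0
0 1 1 0
1 0 1 1

After press 6 at (3,3):
1 0 0 1
1 0 0 1
1 1 0 1
0 1 0 1
1 0 1 0

After press 7 at (2,3):
1 0 0 1
1 0 0 0
1 1 1 0
0 1 0 0
1 0 1 0

After press 8 at (0,3):
1 0 1 0
1 0 0 1
1 1 1 0
0 1 0 0
1 0 1 0

Answer: 1 0 1 0
1 0 0 1
1 1 1 0
0 1 0 0
1 0 1 0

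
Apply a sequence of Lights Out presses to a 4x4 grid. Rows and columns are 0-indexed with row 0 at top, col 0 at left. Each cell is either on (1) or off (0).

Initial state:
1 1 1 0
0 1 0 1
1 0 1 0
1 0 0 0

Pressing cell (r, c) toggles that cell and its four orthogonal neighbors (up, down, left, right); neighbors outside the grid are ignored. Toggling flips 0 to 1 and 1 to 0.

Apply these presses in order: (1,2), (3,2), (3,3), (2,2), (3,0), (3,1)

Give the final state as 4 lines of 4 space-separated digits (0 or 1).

After press 1 at (1,2):
1 1 0 0
0 0 1 0
1 0 0 0
1 0 0 0

After press 2 at (3,2):
1 1 0 0
0 0 1 0
1 0 1 0
1 1 1 1

After press 3 at (3,3):
1 1 0 0
0 0 1 0
1 0 1 1
1 1 0 0

After press 4 at (2,2):
1 1 0 0
0 0 0 0
1 1 0 0
1 1 1 0

After press 5 at (3,0):
1 1 0 0
0 0 0 0
0 1 0 0
0 0 1 0

After press 6 at (3,1):
1 1 0 0
0 0 0 0
0 0 0 0
1 1 0 0

Answer: 1 1 0 0
0 0 0 0
0 0 0 0
1 1 0 0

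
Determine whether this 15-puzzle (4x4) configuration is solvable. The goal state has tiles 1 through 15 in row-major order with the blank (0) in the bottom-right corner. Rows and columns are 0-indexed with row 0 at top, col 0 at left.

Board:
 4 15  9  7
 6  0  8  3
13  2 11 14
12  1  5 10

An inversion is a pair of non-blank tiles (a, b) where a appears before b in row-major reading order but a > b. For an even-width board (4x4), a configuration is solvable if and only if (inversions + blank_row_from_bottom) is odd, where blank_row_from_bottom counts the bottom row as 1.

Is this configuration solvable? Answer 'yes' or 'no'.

Inversions: 55
Blank is in row 1 (0-indexed from top), which is row 3 counting from the bottom (bottom = 1).
55 + 3 = 58, which is even, so the puzzle is not solvable.

Answer: no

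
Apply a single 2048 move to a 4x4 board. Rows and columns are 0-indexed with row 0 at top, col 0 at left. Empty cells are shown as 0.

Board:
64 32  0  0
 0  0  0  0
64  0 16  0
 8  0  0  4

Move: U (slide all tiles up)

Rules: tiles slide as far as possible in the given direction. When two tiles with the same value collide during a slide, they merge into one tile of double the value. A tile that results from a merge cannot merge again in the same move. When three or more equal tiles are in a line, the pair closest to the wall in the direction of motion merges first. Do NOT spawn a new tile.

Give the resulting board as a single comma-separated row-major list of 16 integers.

Slide up:
col 0: [64, 0, 64, 8] -> [128, 8, 0, 0]
col 1: [32, 0, 0, 0] -> [32, 0, 0, 0]
col 2: [0, 0, 16, 0] -> [16, 0, 0, 0]
col 3: [0, 0, 0, 4] -> [4, 0, 0, 0]

Answer: 128, 32, 16, 4, 8, 0, 0, 0, 0, 0, 0, 0, 0, 0, 0, 0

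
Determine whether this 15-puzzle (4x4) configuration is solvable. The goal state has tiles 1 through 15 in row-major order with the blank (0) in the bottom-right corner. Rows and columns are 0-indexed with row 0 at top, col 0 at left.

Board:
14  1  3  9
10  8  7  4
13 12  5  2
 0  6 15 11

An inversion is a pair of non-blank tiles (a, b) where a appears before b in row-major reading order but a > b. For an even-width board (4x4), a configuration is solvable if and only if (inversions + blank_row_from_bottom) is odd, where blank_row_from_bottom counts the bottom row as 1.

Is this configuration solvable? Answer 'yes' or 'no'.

Answer: no

Derivation:
Inversions: 47
Blank is in row 3 (0-indexed from top), which is row 1 counting from the bottom (bottom = 1).
47 + 1 = 48, which is even, so the puzzle is not solvable.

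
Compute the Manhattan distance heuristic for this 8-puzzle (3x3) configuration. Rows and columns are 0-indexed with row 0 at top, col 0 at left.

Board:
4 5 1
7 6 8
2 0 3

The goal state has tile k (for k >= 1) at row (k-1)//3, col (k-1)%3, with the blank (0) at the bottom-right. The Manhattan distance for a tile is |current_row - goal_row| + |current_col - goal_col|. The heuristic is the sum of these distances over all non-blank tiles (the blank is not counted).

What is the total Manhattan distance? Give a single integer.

Tile 4: (0,0)->(1,0) = 1
Tile 5: (0,1)->(1,1) = 1
Tile 1: (0,2)->(0,0) = 2
Tile 7: (1,0)->(2,0) = 1
Tile 6: (1,1)->(1,2) = 1
Tile 8: (1,2)->(2,1) = 2
Tile 2: (2,0)->(0,1) = 3
Tile 3: (2,2)->(0,2) = 2
Sum: 1 + 1 + 2 + 1 + 1 + 2 + 3 + 2 = 13

Answer: 13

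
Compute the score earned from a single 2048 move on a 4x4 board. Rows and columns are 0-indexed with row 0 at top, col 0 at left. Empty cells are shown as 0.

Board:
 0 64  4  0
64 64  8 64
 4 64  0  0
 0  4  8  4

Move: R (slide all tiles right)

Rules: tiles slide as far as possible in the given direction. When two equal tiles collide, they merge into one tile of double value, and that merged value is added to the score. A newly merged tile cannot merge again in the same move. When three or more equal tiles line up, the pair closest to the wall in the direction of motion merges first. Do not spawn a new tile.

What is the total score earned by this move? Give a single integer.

Slide right:
row 0: [0, 64, 4, 0] -> [0, 0, 64, 4]  score +0 (running 0)
row 1: [64, 64, 8, 64] -> [0, 128, 8, 64]  score +128 (running 128)
row 2: [4, 64, 0, 0] -> [0, 0, 4, 64]  score +0 (running 128)
row 3: [0, 4, 8, 4] -> [0, 4, 8, 4]  score +0 (running 128)
Board after move:
  0   0  64   4
  0 128   8  64
  0   0   4  64
  0   4   8   4

Answer: 128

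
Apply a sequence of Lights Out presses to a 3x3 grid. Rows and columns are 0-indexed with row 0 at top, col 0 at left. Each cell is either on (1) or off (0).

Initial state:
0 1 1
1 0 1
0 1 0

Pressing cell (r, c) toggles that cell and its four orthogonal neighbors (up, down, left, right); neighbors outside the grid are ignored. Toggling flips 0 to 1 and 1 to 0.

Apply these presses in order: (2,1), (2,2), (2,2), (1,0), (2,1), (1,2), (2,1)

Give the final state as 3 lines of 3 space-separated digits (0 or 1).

Answer: 1 1 0
0 1 0
0 0 0

Derivation:
After press 1 at (2,1):
0 1 1
1 1 1
1 0 1

After press 2 at (2,2):
0 1 1
1 1 0
1 1 0

After press 3 at (2,2):
0 1 1
1 1 1
1 0 1

After press 4 at (1,0):
1 1 1
0 0 1
0 0 1

After press 5 at (2,1):
1 1 1
0 1 1
1 1 0

After press 6 at (1,2):
1 1 0
0 0 0
1 1 1

After press 7 at (2,1):
1 1 0
0 1 0
0 0 0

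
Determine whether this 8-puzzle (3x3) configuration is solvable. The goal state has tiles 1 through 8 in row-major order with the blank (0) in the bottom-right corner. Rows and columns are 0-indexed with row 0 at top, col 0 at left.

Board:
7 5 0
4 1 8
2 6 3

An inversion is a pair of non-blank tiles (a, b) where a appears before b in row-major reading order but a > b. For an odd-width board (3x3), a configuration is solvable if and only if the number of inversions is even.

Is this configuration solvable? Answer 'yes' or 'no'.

Inversions (pairs i<j in row-major order where tile[i] > tile[j] > 0): 17
17 is odd, so the puzzle is not solvable.

Answer: no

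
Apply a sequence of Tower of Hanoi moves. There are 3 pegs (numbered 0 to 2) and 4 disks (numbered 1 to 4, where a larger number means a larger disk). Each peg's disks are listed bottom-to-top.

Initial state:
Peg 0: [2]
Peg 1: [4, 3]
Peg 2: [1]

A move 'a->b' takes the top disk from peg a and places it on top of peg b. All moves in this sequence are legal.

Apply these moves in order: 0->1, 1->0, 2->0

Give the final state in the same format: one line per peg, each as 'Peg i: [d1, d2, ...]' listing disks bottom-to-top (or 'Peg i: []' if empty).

After move 1 (0->1):
Peg 0: []
Peg 1: [4, 3, 2]
Peg 2: [1]

After move 2 (1->0):
Peg 0: [2]
Peg 1: [4, 3]
Peg 2: [1]

After move 3 (2->0):
Peg 0: [2, 1]
Peg 1: [4, 3]
Peg 2: []

Answer: Peg 0: [2, 1]
Peg 1: [4, 3]
Peg 2: []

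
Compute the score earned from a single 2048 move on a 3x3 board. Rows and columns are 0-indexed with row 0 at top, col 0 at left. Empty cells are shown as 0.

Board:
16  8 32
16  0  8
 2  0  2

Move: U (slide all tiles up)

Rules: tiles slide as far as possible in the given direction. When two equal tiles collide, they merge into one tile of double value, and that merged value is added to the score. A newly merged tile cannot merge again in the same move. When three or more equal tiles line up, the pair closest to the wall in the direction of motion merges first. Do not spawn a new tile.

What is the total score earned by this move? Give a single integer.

Answer: 32

Derivation:
Slide up:
col 0: [16, 16, 2] -> [32, 2, 0]  score +32 (running 32)
col 1: [8, 0, 0] -> [8, 0, 0]  score +0 (running 32)
col 2: [32, 8, 2] -> [32, 8, 2]  score +0 (running 32)
Board after move:
32  8 32
 2  0  8
 0  0  2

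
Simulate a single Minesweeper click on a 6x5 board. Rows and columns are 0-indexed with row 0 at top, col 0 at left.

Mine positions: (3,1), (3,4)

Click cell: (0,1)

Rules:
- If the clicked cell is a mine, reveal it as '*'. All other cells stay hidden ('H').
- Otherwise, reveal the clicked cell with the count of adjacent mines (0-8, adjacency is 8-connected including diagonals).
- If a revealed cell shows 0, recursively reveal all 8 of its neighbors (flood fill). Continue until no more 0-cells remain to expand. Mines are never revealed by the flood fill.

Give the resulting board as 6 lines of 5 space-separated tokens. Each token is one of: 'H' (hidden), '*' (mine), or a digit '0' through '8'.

0 0 0 0 0
0 0 0 0 0
1 1 1 1 1
H H H H H
H H H H H
H H H H H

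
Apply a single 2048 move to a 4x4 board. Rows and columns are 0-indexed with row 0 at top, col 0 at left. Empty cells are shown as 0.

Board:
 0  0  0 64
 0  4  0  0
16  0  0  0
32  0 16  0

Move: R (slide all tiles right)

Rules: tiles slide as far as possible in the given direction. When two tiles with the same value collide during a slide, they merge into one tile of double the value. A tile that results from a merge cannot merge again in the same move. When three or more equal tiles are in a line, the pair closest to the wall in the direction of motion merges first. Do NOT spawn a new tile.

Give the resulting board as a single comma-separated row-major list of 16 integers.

Slide right:
row 0: [0, 0, 0, 64] -> [0, 0, 0, 64]
row 1: [0, 4, 0, 0] -> [0, 0, 0, 4]
row 2: [16, 0, 0, 0] -> [0, 0, 0, 16]
row 3: [32, 0, 16, 0] -> [0, 0, 32, 16]

Answer: 0, 0, 0, 64, 0, 0, 0, 4, 0, 0, 0, 16, 0, 0, 32, 16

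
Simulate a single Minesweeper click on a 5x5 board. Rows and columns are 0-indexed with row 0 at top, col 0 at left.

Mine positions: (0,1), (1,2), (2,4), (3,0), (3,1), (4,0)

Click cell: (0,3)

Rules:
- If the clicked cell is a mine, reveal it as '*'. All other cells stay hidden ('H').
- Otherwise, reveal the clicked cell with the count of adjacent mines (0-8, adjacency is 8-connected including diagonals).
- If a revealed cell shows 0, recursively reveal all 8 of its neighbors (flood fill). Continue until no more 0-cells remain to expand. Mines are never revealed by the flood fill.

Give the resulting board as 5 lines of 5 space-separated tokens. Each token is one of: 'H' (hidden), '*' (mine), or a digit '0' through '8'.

H H H 1 H
H H H H H
H H H H H
H H H H H
H H H H H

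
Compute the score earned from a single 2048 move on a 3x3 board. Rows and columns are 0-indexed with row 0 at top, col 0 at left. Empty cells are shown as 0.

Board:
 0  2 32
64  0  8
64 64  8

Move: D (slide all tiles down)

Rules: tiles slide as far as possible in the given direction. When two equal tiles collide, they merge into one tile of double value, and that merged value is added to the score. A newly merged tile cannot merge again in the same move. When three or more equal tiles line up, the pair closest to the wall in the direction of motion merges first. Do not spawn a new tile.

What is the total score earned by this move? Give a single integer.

Answer: 144

Derivation:
Slide down:
col 0: [0, 64, 64] -> [0, 0, 128]  score +128 (running 128)
col 1: [2, 0, 64] -> [0, 2, 64]  score +0 (running 128)
col 2: [32, 8, 8] -> [0, 32, 16]  score +16 (running 144)
Board after move:
  0   0   0
  0   2  32
128  64  16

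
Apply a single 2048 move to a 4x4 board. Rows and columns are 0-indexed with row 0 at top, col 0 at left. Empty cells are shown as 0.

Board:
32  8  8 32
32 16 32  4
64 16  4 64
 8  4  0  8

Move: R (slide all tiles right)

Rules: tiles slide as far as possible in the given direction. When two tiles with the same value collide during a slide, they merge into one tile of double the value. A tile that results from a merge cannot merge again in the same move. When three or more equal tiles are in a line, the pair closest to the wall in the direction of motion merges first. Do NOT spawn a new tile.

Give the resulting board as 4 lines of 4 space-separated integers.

Slide right:
row 0: [32, 8, 8, 32] -> [0, 32, 16, 32]
row 1: [32, 16, 32, 4] -> [32, 16, 32, 4]
row 2: [64, 16, 4, 64] -> [64, 16, 4, 64]
row 3: [8, 4, 0, 8] -> [0, 8, 4, 8]

Answer:  0 32 16 32
32 16 32  4
64 16  4 64
 0  8  4  8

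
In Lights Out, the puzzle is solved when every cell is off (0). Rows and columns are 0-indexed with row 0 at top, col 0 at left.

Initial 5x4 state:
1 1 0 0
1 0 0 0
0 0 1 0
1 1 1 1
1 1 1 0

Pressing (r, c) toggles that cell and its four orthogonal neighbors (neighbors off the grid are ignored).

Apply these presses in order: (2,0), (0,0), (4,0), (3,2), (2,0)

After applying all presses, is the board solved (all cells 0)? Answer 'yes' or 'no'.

Answer: yes

Derivation:
After press 1 at (2,0):
1 1 0 0
0 0 0 0
1 1 1 0
0 1 1 1
1 1 1 0

After press 2 at (0,0):
0 0 0 0
1 0 0 0
1 1 1 0
0 1 1 1
1 1 1 0

After press 3 at (4,0):
0 0 0 0
1 0 0 0
1 1 1 0
1 1 1 1
0 0 1 0

After press 4 at (3,2):
0 0 0 0
1 0 0 0
1 1 0 0
1 0 0 0
0 0 0 0

After press 5 at (2,0):
0 0 0 0
0 0 0 0
0 0 0 0
0 0 0 0
0 0 0 0

Lights still on: 0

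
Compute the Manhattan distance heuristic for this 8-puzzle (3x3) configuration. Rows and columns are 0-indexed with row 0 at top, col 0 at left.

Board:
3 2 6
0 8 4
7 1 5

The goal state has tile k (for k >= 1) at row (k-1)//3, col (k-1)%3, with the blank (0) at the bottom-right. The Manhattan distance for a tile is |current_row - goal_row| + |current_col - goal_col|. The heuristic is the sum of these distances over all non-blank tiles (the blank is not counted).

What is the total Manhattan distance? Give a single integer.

Tile 3: (0,0)->(0,2) = 2
Tile 2: (0,1)->(0,1) = 0
Tile 6: (0,2)->(1,2) = 1
Tile 8: (1,1)->(2,1) = 1
Tile 4: (1,2)->(1,0) = 2
Tile 7: (2,0)->(2,0) = 0
Tile 1: (2,1)->(0,0) = 3
Tile 5: (2,2)->(1,1) = 2
Sum: 2 + 0 + 1 + 1 + 2 + 0 + 3 + 2 = 11

Answer: 11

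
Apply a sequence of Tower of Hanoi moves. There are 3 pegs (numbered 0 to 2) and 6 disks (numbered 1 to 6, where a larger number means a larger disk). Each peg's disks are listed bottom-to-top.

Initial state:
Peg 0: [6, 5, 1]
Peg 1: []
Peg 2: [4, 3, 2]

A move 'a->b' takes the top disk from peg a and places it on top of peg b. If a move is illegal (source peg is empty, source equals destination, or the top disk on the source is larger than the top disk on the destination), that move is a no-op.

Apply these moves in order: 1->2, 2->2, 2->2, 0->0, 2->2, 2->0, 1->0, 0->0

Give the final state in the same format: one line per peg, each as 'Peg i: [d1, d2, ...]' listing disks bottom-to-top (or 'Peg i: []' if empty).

After move 1 (1->2):
Peg 0: [6, 5, 1]
Peg 1: []
Peg 2: [4, 3, 2]

After move 2 (2->2):
Peg 0: [6, 5, 1]
Peg 1: []
Peg 2: [4, 3, 2]

After move 3 (2->2):
Peg 0: [6, 5, 1]
Peg 1: []
Peg 2: [4, 3, 2]

After move 4 (0->0):
Peg 0: [6, 5, 1]
Peg 1: []
Peg 2: [4, 3, 2]

After move 5 (2->2):
Peg 0: [6, 5, 1]
Peg 1: []
Peg 2: [4, 3, 2]

After move 6 (2->0):
Peg 0: [6, 5, 1]
Peg 1: []
Peg 2: [4, 3, 2]

After move 7 (1->0):
Peg 0: [6, 5, 1]
Peg 1: []
Peg 2: [4, 3, 2]

After move 8 (0->0):
Peg 0: [6, 5, 1]
Peg 1: []
Peg 2: [4, 3, 2]

Answer: Peg 0: [6, 5, 1]
Peg 1: []
Peg 2: [4, 3, 2]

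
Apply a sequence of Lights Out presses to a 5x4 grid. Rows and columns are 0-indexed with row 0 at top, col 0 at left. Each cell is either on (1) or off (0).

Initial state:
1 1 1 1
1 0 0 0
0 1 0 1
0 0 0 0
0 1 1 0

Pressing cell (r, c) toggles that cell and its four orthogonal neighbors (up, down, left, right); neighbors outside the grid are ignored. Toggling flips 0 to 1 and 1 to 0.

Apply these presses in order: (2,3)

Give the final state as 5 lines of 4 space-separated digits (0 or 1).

After press 1 at (2,3):
1 1 1 1
1 0 0 1
0 1 1 0
0 0 0 1
0 1 1 0

Answer: 1 1 1 1
1 0 0 1
0 1 1 0
0 0 0 1
0 1 1 0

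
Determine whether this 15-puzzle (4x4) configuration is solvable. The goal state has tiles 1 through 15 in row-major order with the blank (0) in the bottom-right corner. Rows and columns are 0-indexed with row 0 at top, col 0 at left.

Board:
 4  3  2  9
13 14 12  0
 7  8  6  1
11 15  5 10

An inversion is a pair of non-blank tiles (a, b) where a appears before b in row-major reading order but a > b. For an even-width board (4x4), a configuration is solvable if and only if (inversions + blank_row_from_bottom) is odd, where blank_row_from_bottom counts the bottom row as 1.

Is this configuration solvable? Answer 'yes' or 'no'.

Answer: yes

Derivation:
Inversions: 46
Blank is in row 1 (0-indexed from top), which is row 3 counting from the bottom (bottom = 1).
46 + 3 = 49, which is odd, so the puzzle is solvable.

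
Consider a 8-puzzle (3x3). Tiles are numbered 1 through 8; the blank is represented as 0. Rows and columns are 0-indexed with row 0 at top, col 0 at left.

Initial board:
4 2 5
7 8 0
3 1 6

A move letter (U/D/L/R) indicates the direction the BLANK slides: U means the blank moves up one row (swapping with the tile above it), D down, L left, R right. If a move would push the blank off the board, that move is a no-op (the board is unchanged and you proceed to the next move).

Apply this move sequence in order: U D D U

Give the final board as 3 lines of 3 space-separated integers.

Answer: 4 2 5
7 8 0
3 1 6

Derivation:
After move 1 (U):
4 2 0
7 8 5
3 1 6

After move 2 (D):
4 2 5
7 8 0
3 1 6

After move 3 (D):
4 2 5
7 8 6
3 1 0

After move 4 (U):
4 2 5
7 8 0
3 1 6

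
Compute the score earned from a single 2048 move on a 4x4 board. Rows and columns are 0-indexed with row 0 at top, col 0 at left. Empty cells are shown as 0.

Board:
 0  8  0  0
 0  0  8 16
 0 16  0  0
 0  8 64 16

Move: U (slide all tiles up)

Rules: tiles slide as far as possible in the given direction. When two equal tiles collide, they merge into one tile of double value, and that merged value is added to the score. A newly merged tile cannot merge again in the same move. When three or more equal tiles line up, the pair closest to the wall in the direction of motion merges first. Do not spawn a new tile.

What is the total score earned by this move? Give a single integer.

Slide up:
col 0: [0, 0, 0, 0] -> [0, 0, 0, 0]  score +0 (running 0)
col 1: [8, 0, 16, 8] -> [8, 16, 8, 0]  score +0 (running 0)
col 2: [0, 8, 0, 64] -> [8, 64, 0, 0]  score +0 (running 0)
col 3: [0, 16, 0, 16] -> [32, 0, 0, 0]  score +32 (running 32)
Board after move:
 0  8  8 32
 0 16 64  0
 0  8  0  0
 0  0  0  0

Answer: 32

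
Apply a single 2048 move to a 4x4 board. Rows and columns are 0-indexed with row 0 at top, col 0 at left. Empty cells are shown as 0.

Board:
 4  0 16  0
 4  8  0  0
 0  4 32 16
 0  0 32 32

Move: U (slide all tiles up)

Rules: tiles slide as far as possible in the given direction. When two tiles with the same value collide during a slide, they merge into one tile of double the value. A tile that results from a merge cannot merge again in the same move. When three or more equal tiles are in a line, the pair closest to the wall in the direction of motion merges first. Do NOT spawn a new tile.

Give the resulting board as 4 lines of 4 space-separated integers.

Answer:  8  8 16 16
 0  4 64 32
 0  0  0  0
 0  0  0  0

Derivation:
Slide up:
col 0: [4, 4, 0, 0] -> [8, 0, 0, 0]
col 1: [0, 8, 4, 0] -> [8, 4, 0, 0]
col 2: [16, 0, 32, 32] -> [16, 64, 0, 0]
col 3: [0, 0, 16, 32] -> [16, 32, 0, 0]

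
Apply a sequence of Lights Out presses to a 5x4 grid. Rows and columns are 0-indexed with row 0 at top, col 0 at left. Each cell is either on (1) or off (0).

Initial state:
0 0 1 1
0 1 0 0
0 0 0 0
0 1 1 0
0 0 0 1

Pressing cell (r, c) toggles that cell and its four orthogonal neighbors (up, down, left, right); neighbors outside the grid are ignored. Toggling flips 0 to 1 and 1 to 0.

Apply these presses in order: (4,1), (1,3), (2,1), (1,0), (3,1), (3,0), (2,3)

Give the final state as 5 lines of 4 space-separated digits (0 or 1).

Answer: 1 0 1 0
1 1 1 0
1 0 0 0
0 1 0 1
0 0 1 1

Derivation:
After press 1 at (4,1):
0 0 1 1
0 1 0 0
0 0 0 0
0 0 1 0
1 1 1 1

After press 2 at (1,3):
0 0 1 0
0 1 1 1
0 0 0 1
0 0 1 0
1 1 1 1

After press 3 at (2,1):
0 0 1 0
0 0 1 1
1 1 1 1
0 1 1 0
1 1 1 1

After press 4 at (1,0):
1 0 1 0
1 1 1 1
0 1 1 1
0 1 1 0
1 1 1 1

After press 5 at (3,1):
1 0 1 0
1 1 1 1
0 0 1 1
1 0 0 0
1 0 1 1

After press 6 at (3,0):
1 0 1 0
1 1 1 1
1 0 1 1
0 1 0 0
0 0 1 1

After press 7 at (2,3):
1 0 1 0
1 1 1 0
1 0 0 0
0 1 0 1
0 0 1 1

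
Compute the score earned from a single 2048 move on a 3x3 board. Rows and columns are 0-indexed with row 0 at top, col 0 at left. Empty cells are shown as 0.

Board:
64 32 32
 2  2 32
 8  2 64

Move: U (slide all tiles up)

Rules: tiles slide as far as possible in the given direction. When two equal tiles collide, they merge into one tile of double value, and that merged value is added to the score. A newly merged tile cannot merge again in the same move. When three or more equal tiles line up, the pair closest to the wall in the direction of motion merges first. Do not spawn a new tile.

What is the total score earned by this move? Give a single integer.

Answer: 68

Derivation:
Slide up:
col 0: [64, 2, 8] -> [64, 2, 8]  score +0 (running 0)
col 1: [32, 2, 2] -> [32, 4, 0]  score +4 (running 4)
col 2: [32, 32, 64] -> [64, 64, 0]  score +64 (running 68)
Board after move:
64 32 64
 2  4 64
 8  0  0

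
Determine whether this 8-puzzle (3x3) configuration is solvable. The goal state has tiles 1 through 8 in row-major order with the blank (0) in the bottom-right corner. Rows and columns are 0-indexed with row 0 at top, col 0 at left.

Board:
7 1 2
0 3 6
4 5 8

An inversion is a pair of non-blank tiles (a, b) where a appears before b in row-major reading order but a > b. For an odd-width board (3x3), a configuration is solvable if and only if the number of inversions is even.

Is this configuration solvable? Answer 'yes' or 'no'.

Inversions (pairs i<j in row-major order where tile[i] > tile[j] > 0): 8
8 is even, so the puzzle is solvable.

Answer: yes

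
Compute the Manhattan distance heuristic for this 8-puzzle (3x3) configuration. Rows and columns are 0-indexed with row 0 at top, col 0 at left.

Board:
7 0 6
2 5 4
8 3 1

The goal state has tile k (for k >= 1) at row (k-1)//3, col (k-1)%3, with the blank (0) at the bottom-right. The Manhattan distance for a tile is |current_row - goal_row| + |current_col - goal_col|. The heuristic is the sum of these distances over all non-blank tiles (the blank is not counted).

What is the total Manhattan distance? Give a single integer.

Tile 7: (0,0)->(2,0) = 2
Tile 6: (0,2)->(1,2) = 1
Tile 2: (1,0)->(0,1) = 2
Tile 5: (1,1)->(1,1) = 0
Tile 4: (1,2)->(1,0) = 2
Tile 8: (2,0)->(2,1) = 1
Tile 3: (2,1)->(0,2) = 3
Tile 1: (2,2)->(0,0) = 4
Sum: 2 + 1 + 2 + 0 + 2 + 1 + 3 + 4 = 15

Answer: 15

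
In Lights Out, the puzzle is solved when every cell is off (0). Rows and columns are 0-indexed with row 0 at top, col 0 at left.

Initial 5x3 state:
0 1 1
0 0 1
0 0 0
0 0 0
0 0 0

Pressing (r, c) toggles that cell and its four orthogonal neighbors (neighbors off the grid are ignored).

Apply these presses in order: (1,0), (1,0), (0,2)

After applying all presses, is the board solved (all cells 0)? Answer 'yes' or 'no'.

After press 1 at (1,0):
1 1 1
1 1 1
1 0 0
0 0 0
0 0 0

After press 2 at (1,0):
0 1 1
0 0 1
0 0 0
0 0 0
0 0 0

After press 3 at (0,2):
0 0 0
0 0 0
0 0 0
0 0 0
0 0 0

Lights still on: 0

Answer: yes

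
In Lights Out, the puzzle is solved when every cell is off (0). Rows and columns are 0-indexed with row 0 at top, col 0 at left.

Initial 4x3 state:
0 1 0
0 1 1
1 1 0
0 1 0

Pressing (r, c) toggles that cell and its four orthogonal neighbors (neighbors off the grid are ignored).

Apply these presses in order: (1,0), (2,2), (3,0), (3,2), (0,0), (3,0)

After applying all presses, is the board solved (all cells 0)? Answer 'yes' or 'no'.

After press 1 at (1,0):
1 1 0
1 0 1
0 1 0
0 1 0

After press 2 at (2,2):
1 1 0
1 0 0
0 0 1
0 1 1

After press 3 at (3,0):
1 1 0
1 0 0
1 0 1
1 0 1

After press 4 at (3,2):
1 1 0
1 0 0
1 0 0
1 1 0

After press 5 at (0,0):
0 0 0
0 0 0
1 0 0
1 1 0

After press 6 at (3,0):
0 0 0
0 0 0
0 0 0
0 0 0

Lights still on: 0

Answer: yes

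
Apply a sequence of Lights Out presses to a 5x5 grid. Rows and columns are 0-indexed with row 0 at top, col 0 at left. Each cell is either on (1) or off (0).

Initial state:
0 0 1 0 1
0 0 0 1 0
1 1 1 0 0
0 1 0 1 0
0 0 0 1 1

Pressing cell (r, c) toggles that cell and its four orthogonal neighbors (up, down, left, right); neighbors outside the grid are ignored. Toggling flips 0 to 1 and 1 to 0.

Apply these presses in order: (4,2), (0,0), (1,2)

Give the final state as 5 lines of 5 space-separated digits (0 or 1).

After press 1 at (4,2):
0 0 1 0 1
0 0 0 1 0
1 1 1 0 0
0 1 1 1 0
0 1 1 0 1

After press 2 at (0,0):
1 1 1 0 1
1 0 0 1 0
1 1 1 0 0
0 1 1 1 0
0 1 1 0 1

After press 3 at (1,2):
1 1 0 0 1
1 1 1 0 0
1 1 0 0 0
0 1 1 1 0
0 1 1 0 1

Answer: 1 1 0 0 1
1 1 1 0 0
1 1 0 0 0
0 1 1 1 0
0 1 1 0 1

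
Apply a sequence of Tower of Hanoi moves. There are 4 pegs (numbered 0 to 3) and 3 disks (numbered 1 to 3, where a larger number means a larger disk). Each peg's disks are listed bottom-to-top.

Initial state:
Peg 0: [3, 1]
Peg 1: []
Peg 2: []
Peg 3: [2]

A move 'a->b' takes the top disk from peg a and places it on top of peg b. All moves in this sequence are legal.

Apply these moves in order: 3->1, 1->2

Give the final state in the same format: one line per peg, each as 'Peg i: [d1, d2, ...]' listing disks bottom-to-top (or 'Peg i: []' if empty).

Answer: Peg 0: [3, 1]
Peg 1: []
Peg 2: [2]
Peg 3: []

Derivation:
After move 1 (3->1):
Peg 0: [3, 1]
Peg 1: [2]
Peg 2: []
Peg 3: []

After move 2 (1->2):
Peg 0: [3, 1]
Peg 1: []
Peg 2: [2]
Peg 3: []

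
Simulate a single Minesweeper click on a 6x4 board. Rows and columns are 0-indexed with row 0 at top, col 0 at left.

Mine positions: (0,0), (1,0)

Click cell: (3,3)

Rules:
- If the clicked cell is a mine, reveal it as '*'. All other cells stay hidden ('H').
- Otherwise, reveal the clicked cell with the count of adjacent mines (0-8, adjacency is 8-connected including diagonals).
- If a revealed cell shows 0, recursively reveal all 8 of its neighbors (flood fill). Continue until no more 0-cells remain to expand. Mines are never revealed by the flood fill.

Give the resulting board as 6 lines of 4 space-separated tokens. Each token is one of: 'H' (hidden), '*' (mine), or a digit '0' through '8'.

H 2 0 0
H 2 0 0
1 1 0 0
0 0 0 0
0 0 0 0
0 0 0 0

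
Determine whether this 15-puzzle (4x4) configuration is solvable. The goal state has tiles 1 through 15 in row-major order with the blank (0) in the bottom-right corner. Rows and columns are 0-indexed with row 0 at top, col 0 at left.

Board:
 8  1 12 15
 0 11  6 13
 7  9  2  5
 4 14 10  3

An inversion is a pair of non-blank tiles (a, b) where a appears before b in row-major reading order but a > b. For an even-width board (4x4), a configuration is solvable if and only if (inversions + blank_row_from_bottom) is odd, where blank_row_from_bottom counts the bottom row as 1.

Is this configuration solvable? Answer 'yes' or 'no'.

Answer: yes

Derivation:
Inversions: 60
Blank is in row 1 (0-indexed from top), which is row 3 counting from the bottom (bottom = 1).
60 + 3 = 63, which is odd, so the puzzle is solvable.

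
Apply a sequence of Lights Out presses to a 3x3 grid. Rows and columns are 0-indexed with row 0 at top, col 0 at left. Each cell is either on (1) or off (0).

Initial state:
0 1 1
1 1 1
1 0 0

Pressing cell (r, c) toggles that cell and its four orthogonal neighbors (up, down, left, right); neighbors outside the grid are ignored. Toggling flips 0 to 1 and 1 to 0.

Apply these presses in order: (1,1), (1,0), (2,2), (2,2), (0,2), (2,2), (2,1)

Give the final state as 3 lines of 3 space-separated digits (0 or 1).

After press 1 at (1,1):
0 0 1
0 0 0
1 1 0

After press 2 at (1,0):
1 0 1
1 1 0
0 1 0

After press 3 at (2,2):
1 0 1
1 1 1
0 0 1

After press 4 at (2,2):
1 0 1
1 1 0
0 1 0

After press 5 at (0,2):
1 1 0
1 1 1
0 1 0

After press 6 at (2,2):
1 1 0
1 1 0
0 0 1

After press 7 at (2,1):
1 1 0
1 0 0
1 1 0

Answer: 1 1 0
1 0 0
1 1 0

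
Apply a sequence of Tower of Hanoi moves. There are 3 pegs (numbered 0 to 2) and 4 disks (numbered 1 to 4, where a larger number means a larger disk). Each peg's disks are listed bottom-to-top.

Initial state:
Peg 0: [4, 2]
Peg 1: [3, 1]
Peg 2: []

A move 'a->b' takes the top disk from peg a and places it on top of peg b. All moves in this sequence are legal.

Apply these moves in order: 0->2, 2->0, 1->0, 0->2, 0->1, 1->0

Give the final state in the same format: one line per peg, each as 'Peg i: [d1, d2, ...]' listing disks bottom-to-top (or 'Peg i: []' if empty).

Answer: Peg 0: [4, 2]
Peg 1: [3]
Peg 2: [1]

Derivation:
After move 1 (0->2):
Peg 0: [4]
Peg 1: [3, 1]
Peg 2: [2]

After move 2 (2->0):
Peg 0: [4, 2]
Peg 1: [3, 1]
Peg 2: []

After move 3 (1->0):
Peg 0: [4, 2, 1]
Peg 1: [3]
Peg 2: []

After move 4 (0->2):
Peg 0: [4, 2]
Peg 1: [3]
Peg 2: [1]

After move 5 (0->1):
Peg 0: [4]
Peg 1: [3, 2]
Peg 2: [1]

After move 6 (1->0):
Peg 0: [4, 2]
Peg 1: [3]
Peg 2: [1]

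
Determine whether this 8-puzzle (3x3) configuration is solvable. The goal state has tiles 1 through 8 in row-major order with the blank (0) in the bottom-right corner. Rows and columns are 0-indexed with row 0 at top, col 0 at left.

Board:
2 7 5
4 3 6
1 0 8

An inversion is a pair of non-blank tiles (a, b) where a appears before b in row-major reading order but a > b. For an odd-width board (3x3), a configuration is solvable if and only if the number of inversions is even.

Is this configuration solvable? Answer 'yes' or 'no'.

Answer: no

Derivation:
Inversions (pairs i<j in row-major order where tile[i] > tile[j] > 0): 13
13 is odd, so the puzzle is not solvable.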